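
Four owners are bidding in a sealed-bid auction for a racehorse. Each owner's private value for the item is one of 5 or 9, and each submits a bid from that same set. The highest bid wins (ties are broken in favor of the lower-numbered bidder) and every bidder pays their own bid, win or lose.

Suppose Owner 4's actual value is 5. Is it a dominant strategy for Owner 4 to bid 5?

Consider the case where Owner 1 bids 5, Owner 2 bids 5 and Owner 3 bids 5.
Truthful bid 5: loses but pays 5, utility -5.
Bid 9 instead: wins, pays 9, utility 5 - 9 = -4.
Since -4 > -5, bidding 9 is strictly better here, so truthful bidding is not dominant.

No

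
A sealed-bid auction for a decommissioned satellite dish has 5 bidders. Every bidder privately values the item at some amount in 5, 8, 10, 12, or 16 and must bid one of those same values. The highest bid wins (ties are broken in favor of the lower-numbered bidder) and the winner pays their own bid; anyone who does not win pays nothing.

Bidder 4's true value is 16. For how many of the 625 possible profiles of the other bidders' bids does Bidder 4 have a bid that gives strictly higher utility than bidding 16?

Others bid (5, 5, 5, 5): truth gives 0; bid 8 gives 8 > 0. Violating.
Others bid (5, 5, 5, 8): truth gives 0; bid 8 gives 8 > 0. Violating.
Others bid (5, 5, 5, 10): truth gives 0; bid 10 gives 6 > 0. Violating.
Others bid (5, 5, 5, 12): truth gives 0; bid 12 gives 4 > 0. Violating.
Others bid (5, 5, 5, 16): truth gives 0; no alternative beats it.
Others bid (5, 5, 8, 16): truth gives 0; no alternative beats it.
(Checking all 625 profiles: 108 have a profitable deviation, 517 do not.)

108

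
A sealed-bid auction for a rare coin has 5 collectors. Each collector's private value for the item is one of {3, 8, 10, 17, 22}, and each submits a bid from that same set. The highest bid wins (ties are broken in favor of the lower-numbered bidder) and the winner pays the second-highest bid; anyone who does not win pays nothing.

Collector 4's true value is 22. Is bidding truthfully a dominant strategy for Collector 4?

Check each profile of the others' bids and compare truth against every alternative bid.
Others bid (3, 3, 17, 3): truth gives 5, best alternative gives 0.
Others bid (3, 3, 17, 8): truth gives 5, best alternative gives 0.
Others bid (3, 3, 17, 10): truth gives 5, best alternative gives 0.
Others bid (3, 3, 17, 17): truth gives 5, best alternative gives 0.
Others bid (3, 8, 17, 3): truth gives 5, best alternative gives 0.
Others bid (3, 8, 17, 8): truth gives 5, best alternative gives 0.
(Remaining 619 profiles checked similarly; truth is weakly best in each.)
In every case the truthful bid is at least as good as any alternative, so it is a dominant strategy.

Yes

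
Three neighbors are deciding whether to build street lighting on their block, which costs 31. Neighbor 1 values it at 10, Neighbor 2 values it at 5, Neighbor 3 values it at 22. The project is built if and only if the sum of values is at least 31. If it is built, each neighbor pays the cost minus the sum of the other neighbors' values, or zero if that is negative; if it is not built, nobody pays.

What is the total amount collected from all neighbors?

Total value 37 ≥ cost 31, so it is built.
Neighbor 1: others sum to 27; max(0, 31 - 27) = 4.
Neighbor 2: others sum to 32; max(0, 31 - 32) = 0.
Neighbor 3: others sum to 15; max(0, 31 - 15) = 16.
Total collected = 4 + 0 + 16 = 20.

20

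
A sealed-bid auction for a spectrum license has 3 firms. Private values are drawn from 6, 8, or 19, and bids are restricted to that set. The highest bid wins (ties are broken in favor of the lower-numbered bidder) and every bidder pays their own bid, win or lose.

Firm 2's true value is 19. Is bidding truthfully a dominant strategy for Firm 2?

Consider the case where Firm 1 bids 6 and Firm 3 bids 6.
Truthful bid 19: wins, pays 19, utility 19 - 19 = 0.
Bid 8 instead: wins, pays 8, utility 19 - 8 = 11.
Since 11 > 0, bidding 8 is strictly better here, so truthful bidding is not dominant.

No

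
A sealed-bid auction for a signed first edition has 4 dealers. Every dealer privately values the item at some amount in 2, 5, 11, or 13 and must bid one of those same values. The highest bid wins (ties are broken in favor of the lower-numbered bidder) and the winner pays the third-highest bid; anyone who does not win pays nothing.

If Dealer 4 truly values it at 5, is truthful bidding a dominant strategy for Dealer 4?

No

Consider the case where Dealer 1 bids 2, Dealer 2 bids 2 and Dealer 3 bids 5.
Truthful bid 5: loses, pays 0, utility 0.
Bid 11 instead: wins, pays 2, utility 5 - 2 = 3.
Since 3 > 0, bidding 11 is strictly better here, so truthful bidding is not dominant.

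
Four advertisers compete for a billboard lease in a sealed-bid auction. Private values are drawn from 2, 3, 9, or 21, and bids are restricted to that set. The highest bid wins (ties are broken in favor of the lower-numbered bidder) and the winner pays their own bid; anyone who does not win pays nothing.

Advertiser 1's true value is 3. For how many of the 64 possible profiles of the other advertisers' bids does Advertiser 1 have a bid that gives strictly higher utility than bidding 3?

1

Others bid (2, 2, 2): truth gives 0; bid 2 gives 1 > 0. Violating.
Others bid (2, 2, 3): truth gives 0; no alternative beats it.
Others bid (2, 2, 9): truth gives 0; no alternative beats it.
(Checking all 64 profiles: 1 has a profitable deviation, 63 do not.)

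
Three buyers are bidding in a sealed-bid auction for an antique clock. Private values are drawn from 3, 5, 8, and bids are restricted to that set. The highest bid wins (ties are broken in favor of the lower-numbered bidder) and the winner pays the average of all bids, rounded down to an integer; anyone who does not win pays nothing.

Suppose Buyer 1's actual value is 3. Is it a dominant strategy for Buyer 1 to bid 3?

Yes

Check each profile of the others' bids and compare truth against every alternative bid.
Others bid (5, 5): truth gives 0, best alternative gives -2.
Others bid (3, 5): truth gives 0, best alternative gives -1.
Others bid (5, 3): truth gives 0, best alternative gives -1.
Others bid (3, 3): truth gives 0, best alternative gives 0.
Others bid (3, 8): truth gives 0, best alternative gives 0.
Others bid (5, 8): truth gives 0, best alternative gives 0.
(Remaining 3 profiles checked similarly; truth is weakly best in each.)
In every case the truthful bid is at least as good as any alternative, so it is a dominant strategy.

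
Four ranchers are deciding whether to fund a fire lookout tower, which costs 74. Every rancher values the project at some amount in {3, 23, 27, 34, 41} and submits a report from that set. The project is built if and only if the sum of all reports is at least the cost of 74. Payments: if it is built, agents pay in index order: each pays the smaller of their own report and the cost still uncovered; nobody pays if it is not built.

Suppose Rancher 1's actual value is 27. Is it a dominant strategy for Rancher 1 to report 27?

No

Consider the case where Rancher 2 reports 3, Rancher 3 reports 23 and Rancher 4 reports 27.
Truthful report 27: project built, pays 27, utility 27 - 27 = 0.
Report 23 instead: project built, pays 23, utility 27 - 23 = 4.
Since 4 > 0, reporting 23 is strictly better here, so truthful reporting is not dominant.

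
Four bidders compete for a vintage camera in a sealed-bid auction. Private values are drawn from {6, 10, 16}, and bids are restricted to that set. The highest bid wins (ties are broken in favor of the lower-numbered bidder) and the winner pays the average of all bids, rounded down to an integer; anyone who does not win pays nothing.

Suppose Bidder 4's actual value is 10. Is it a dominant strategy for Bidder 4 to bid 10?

Consider the case where Bidder 1 bids 6, Bidder 2 bids 6 and Bidder 3 bids 10.
Truthful bid 10: loses, pays 0, utility 0.
Bid 16 instead: wins, pays 9, utility 10 - 9 = 1.
Since 1 > 0, bidding 16 is strictly better here, so truthful bidding is not dominant.

No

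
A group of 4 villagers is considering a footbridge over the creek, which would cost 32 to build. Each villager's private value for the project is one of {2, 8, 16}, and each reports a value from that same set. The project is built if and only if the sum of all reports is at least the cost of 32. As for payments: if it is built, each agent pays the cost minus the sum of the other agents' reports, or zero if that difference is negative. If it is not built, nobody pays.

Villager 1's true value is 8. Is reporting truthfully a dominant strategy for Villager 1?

Check each profile of the others' reports and compare truth against every alternative report.
Others report (2, 16, 16): truth gives 8, best alternative gives 8.
Others report (8, 8, 16): truth gives 8, best alternative gives 8.
Others report (8, 16, 8): truth gives 8, best alternative gives 8.
Others report (8, 16, 16): truth gives 8, best alternative gives 8.
Others report (16, 2, 16): truth gives 8, best alternative gives 8.
Others report (16, 8, 8): truth gives 8, best alternative gives 8.
(Remaining 21 profiles checked similarly; truth is weakly best in each.)
In every case the truthful report is at least as good as any alternative, so it is a dominant strategy.

Yes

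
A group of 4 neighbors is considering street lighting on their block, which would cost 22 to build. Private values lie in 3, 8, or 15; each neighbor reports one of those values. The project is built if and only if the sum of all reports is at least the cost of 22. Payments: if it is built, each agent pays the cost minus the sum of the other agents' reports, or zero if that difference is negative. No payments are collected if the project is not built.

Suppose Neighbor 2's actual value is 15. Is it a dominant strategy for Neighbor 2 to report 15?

Yes

Check each profile of the others' reports and compare truth against every alternative report.
Others report (3, 3, 3): truth gives 2, best alternative gives 0.
Others report (3, 8, 15): truth gives 15, best alternative gives 15.
Others report (3, 15, 8): truth gives 15, best alternative gives 15.
Others report (3, 15, 15): truth gives 15, best alternative gives 15.
Others report (8, 3, 15): truth gives 15, best alternative gives 15.
Others report (8, 8, 8): truth gives 15, best alternative gives 15.
(Remaining 21 profiles checked similarly; truth is weakly best in each.)
In every case the truthful report is at least as good as any alternative, so it is a dominant strategy.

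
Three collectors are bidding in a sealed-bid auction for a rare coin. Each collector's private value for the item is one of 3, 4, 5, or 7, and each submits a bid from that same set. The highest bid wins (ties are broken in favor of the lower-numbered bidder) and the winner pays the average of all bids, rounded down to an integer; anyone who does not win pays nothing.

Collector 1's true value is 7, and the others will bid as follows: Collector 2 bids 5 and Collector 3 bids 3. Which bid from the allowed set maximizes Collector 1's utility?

5

Bid 3: loses, pays 0, utility 0.
Bid 4: loses, pays 0, utility 0.
Bid 5: wins, pays 4, utility 7 - 4 = 3.
Bid 7: wins, pays 5, utility 7 - 5 = 2.
The best choice is 5 with utility 3.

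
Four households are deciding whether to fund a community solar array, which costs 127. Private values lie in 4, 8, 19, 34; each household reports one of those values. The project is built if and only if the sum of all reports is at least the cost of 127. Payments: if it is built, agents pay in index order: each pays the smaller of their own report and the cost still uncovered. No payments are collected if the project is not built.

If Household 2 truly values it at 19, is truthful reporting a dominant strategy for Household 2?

Yes

Check each profile of the others' reports and compare truth against every alternative report.
Others report (4, 4, 4): truth gives 0, best alternative gives 0.
Others report (4, 4, 8): truth gives 0, best alternative gives 0.
Others report (4, 4, 19): truth gives 0, best alternative gives 0.
Others report (4, 4, 34): truth gives 0, best alternative gives 0.
Others report (4, 8, 4): truth gives 0, best alternative gives 0.
Others report (4, 8, 8): truth gives 0, best alternative gives 0.
(Remaining 58 profiles checked similarly; truth is weakly best in each.)
In every case the truthful report is at least as good as any alternative, so it is a dominant strategy.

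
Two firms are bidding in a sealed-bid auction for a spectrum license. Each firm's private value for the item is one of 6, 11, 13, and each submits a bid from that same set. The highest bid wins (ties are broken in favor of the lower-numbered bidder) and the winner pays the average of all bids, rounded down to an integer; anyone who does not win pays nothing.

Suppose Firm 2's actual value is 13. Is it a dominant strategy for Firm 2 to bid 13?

No

Consider the case where Firm 1 bids 6.
Truthful bid 13: wins, pays 9, utility 13 - 9 = 4.
Bid 11 instead: wins, pays 8, utility 13 - 8 = 5.
Since 5 > 4, bidding 11 is strictly better here, so truthful bidding is not dominant.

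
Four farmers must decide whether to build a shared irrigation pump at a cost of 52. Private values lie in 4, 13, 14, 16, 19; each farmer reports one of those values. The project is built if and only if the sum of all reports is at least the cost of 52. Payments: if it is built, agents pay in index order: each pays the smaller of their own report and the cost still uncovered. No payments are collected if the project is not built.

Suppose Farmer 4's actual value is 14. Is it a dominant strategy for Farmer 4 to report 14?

Yes

Check each profile of the others' reports and compare truth against every alternative report.
Others report (14, 19, 19): truth gives 14, best alternative gives 14.
Others report (16, 19, 19): truth gives 14, best alternative gives 14.
Others report (19, 14, 19): truth gives 14, best alternative gives 14.
Others report (19, 16, 19): truth gives 14, best alternative gives 14.
Others report (19, 19, 14): truth gives 14, best alternative gives 14.
Others report (19, 19, 16): truth gives 14, best alternative gives 14.
(Remaining 119 profiles checked similarly; truth is weakly best in each.)
In every case the truthful report is at least as good as any alternative, so it is a dominant strategy.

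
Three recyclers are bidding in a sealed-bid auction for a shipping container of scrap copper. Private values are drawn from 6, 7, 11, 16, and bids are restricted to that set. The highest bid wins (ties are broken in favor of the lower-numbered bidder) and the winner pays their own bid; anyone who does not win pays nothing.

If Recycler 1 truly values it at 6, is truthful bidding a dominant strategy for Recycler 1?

Yes

Check each profile of the others' bids and compare truth against every alternative bid.
Others bid (6, 6): truth gives 0, best alternative gives -1.
Others bid (6, 7): truth gives 0, best alternative gives -1.
Others bid (7, 6): truth gives 0, best alternative gives -1.
Others bid (7, 7): truth gives 0, best alternative gives -1.
Others bid (6, 11): truth gives 0, best alternative gives 0.
Others bid (6, 16): truth gives 0, best alternative gives 0.
(Remaining 10 profiles checked similarly; truth is weakly best in each.)
In every case the truthful bid is at least as good as any alternative, so it is a dominant strategy.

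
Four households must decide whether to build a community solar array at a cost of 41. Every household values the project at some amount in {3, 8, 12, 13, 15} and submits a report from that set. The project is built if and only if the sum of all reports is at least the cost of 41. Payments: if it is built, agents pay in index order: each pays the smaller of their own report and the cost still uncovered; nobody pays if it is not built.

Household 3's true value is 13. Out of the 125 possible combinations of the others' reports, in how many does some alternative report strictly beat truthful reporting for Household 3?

78

Others report (3, 12, 15): truth gives 0; report 12 gives 1 > 0. Violating.
Others report (3, 13, 13): truth gives 0; report 12 gives 1 > 0. Violating.
Others report (3, 13, 15): truth gives 0; report 12 gives 1 > 0. Violating.
Others report (3, 15, 12): truth gives 0; report 12 gives 1 > 0. Violating.
Others report (3, 3, 3): truth gives 0; no alternative beats it.
Others report (3, 3, 8): truth gives 0; no alternative beats it.
(Checking all 125 profiles: 78 have a profitable deviation, 47 do not.)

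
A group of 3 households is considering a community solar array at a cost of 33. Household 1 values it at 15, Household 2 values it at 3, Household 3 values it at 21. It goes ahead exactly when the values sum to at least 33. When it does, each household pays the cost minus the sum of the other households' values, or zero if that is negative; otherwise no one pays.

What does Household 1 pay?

Total value 39 ≥ cost 33, so the project is built.
The other households' values sum to 24.
Cost minus that sum is 33 - 24 = 9.

9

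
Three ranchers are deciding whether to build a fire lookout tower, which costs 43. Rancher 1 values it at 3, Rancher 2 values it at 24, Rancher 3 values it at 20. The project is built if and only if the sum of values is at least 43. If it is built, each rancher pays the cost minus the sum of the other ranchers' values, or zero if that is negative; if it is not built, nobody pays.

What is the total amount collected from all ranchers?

Total value 47 ≥ cost 43, so it is built.
Rancher 1: others sum to 44; max(0, 43 - 44) = 0.
Rancher 2: others sum to 23; max(0, 43 - 23) = 20.
Rancher 3: others sum to 27; max(0, 43 - 27) = 16.
Total collected = 0 + 20 + 16 = 36.

36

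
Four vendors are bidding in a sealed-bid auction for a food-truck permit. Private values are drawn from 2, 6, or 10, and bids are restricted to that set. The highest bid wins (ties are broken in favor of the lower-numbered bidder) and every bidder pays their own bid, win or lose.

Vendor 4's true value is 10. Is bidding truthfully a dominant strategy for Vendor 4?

No

Consider the case where Vendor 1 bids 2, Vendor 2 bids 2 and Vendor 3 bids 2.
Truthful bid 10: wins, pays 10, utility 10 - 10 = 0.
Bid 6 instead: wins, pays 6, utility 10 - 6 = 4.
Since 4 > 0, bidding 6 is strictly better here, so truthful bidding is not dominant.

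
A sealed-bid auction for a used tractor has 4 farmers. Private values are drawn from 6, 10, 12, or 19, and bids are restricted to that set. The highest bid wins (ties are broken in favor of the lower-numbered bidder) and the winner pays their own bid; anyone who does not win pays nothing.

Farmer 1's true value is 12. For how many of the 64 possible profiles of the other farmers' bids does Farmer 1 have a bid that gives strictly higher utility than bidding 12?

Others bid (6, 6, 6): truth gives 0; bid 6 gives 6 > 0. Violating.
Others bid (6, 6, 10): truth gives 0; bid 10 gives 2 > 0. Violating.
Others bid (6, 10, 6): truth gives 0; bid 10 gives 2 > 0. Violating.
Others bid (6, 10, 10): truth gives 0; bid 10 gives 2 > 0. Violating.
Others bid (6, 6, 12): truth gives 0; no alternative beats it.
Others bid (6, 6, 19): truth gives 0; no alternative beats it.
(Checking all 64 profiles: 8 have a profitable deviation, 56 do not.)

8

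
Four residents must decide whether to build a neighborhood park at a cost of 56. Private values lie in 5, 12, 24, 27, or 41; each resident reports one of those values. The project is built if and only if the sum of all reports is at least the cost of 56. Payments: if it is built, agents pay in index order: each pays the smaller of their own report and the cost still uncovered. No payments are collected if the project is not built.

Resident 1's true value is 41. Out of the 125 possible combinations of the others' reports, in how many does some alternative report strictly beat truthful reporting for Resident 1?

121

Others report (5, 5, 24): truth gives 0; report 24 gives 17 > 0. Violating.
Others report (5, 5, 27): truth gives 0; report 24 gives 17 > 0. Violating.
Others report (5, 5, 41): truth gives 0; report 5 gives 36 > 0. Violating.
Others report (5, 12, 12): truth gives 0; report 27 gives 14 > 0. Violating.
Others report (5, 5, 5): truth gives 0; no alternative beats it.
Others report (5, 5, 12): truth gives 0; no alternative beats it.
(Checking all 125 profiles: 121 have a profitable deviation, 4 do not.)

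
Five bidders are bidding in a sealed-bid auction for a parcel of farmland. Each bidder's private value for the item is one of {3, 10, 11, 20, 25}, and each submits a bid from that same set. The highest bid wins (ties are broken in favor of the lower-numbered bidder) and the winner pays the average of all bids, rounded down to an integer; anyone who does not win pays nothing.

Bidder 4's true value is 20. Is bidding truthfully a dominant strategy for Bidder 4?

Consider the case where Bidder 1 bids 3, Bidder 2 bids 3, Bidder 3 bids 3 and Bidder 5 bids 3.
Truthful bid 20: wins, pays 6, utility 20 - 6 = 14.
Bid 10 instead: wins, pays 4, utility 20 - 4 = 16.
Since 16 > 14, bidding 10 is strictly better here, so truthful bidding is not dominant.

No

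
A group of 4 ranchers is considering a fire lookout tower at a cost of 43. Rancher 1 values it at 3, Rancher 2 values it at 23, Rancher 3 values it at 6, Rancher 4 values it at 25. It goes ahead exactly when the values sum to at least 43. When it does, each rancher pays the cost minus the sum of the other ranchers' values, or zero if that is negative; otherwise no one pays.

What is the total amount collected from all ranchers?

20

Total value 57 ≥ cost 43, so it is built.
Rancher 1: others sum to 54; max(0, 43 - 54) = 0.
Rancher 2: others sum to 34; max(0, 43 - 34) = 9.
Rancher 3: others sum to 51; max(0, 43 - 51) = 0.
Rancher 4: others sum to 32; max(0, 43 - 32) = 11.
Total collected = 0 + 9 + 0 + 11 = 20.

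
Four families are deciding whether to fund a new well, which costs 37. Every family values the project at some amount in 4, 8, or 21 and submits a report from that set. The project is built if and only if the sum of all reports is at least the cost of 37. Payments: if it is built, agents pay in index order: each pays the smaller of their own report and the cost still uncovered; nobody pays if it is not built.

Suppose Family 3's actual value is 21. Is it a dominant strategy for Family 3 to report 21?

Consider the case where Family 1 reports 4, Family 2 reports 4 and Family 4 reports 21.
Truthful report 21: project built, pays 21, utility 21 - 21 = 0.
Report 8 instead: project built, pays 8, utility 21 - 8 = 13.
Since 13 > 0, reporting 8 is strictly better here, so truthful reporting is not dominant.

No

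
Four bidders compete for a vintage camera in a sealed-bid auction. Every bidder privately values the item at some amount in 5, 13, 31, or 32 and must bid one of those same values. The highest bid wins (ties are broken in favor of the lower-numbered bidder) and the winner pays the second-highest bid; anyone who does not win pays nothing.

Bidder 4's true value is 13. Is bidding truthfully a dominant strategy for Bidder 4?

Check each profile of the others' bids and compare truth against every alternative bid.
Others bid (5, 5, 5): truth gives 8, best alternative gives 8.
Others bid (5, 5, 13): truth gives 0, best alternative gives 0.
Others bid (5, 5, 31): truth gives 0, best alternative gives 0.
Others bid (5, 5, 32): truth gives 0, best alternative gives 0.
Others bid (5, 13, 5): truth gives 0, best alternative gives 0.
Others bid (5, 13, 13): truth gives 0, best alternative gives 0.
(Remaining 58 profiles checked similarly; truth is weakly best in each.)
In every case the truthful bid is at least as good as any alternative, so it is a dominant strategy.

Yes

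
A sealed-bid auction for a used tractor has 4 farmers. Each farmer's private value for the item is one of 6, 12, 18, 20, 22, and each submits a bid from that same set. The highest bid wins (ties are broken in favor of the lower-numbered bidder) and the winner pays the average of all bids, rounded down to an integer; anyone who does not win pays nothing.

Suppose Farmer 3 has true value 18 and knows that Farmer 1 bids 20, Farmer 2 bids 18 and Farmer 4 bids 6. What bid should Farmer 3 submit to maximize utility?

22

Bid 6: loses, pays 0, utility 0.
Bid 12: loses, pays 0, utility 0.
Bid 18: loses, pays 0, utility 0.
Bid 20: loses, pays 0, utility 0.
Bid 22: wins, pays 16, utility 18 - 16 = 2.
The best choice is 22 with utility 2.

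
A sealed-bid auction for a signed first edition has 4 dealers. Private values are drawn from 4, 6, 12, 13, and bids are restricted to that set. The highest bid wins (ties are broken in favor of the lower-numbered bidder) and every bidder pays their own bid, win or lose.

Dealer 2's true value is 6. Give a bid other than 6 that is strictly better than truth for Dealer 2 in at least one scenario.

4

Suppose Dealer 1 bids 4, Dealer 3 bids 4 and Dealer 4 bids 12.
Bid 6: loses but pays 6, utility -6.
Bid 4: loses but pays 4, utility -4.
So bidding 4 beats truth here (-4 > -6).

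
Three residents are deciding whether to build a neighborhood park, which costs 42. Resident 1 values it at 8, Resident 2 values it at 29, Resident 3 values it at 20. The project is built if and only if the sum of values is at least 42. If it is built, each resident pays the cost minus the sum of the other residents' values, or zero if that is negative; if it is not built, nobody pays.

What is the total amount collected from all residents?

19

Total value 57 ≥ cost 42, so it is built.
Resident 1: others sum to 49; max(0, 42 - 49) = 0.
Resident 2: others sum to 28; max(0, 42 - 28) = 14.
Resident 3: others sum to 37; max(0, 42 - 37) = 5.
Total collected = 0 + 14 + 5 = 19.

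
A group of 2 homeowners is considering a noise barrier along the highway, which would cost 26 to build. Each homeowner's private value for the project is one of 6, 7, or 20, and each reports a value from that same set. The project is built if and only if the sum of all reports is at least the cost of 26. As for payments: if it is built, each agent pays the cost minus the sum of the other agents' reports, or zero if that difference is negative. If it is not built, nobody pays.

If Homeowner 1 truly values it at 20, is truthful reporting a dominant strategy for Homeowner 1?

Check each profile of the others' reports and compare truth against every alternative report.
Others report (7): truth gives 1, best alternative gives 0.
Others report (20): truth gives 14, best alternative gives 14.
Others report (6): truth gives 0, best alternative gives 0.
In every case the truthful report is at least as good as any alternative, so it is a dominant strategy.

Yes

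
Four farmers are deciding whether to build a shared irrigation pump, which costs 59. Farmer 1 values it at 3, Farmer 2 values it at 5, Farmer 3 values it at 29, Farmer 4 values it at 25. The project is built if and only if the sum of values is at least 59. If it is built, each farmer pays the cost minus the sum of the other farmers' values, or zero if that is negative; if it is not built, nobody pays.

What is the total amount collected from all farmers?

50

Total value 62 ≥ cost 59, so it is built.
Farmer 1: others sum to 59; max(0, 59 - 59) = 0.
Farmer 2: others sum to 57; max(0, 59 - 57) = 2.
Farmer 3: others sum to 33; max(0, 59 - 33) = 26.
Farmer 4: others sum to 37; max(0, 59 - 37) = 22.
Total collected = 0 + 2 + 26 + 22 = 50.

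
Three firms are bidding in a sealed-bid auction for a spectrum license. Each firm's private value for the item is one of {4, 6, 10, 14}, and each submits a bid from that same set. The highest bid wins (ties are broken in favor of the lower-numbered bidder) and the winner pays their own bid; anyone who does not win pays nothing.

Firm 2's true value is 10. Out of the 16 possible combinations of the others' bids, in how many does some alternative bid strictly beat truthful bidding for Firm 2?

Others bid (4, 4): truth gives 0; bid 6 gives 4 > 0. Violating.
Others bid (4, 6): truth gives 0; bid 6 gives 4 > 0. Violating.
Others bid (4, 10): truth gives 0; no alternative beats it.
Others bid (4, 14): truth gives 0; no alternative beats it.
(Checking all 16 profiles: 2 have a profitable deviation, 14 do not.)

2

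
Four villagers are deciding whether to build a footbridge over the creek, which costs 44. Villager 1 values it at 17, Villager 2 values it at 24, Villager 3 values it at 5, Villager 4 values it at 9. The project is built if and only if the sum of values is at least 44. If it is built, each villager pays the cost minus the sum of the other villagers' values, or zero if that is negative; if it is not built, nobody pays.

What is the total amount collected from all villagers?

19

Total value 55 ≥ cost 44, so it is built.
Villager 1: others sum to 38; max(0, 44 - 38) = 6.
Villager 2: others sum to 31; max(0, 44 - 31) = 13.
Villager 3: others sum to 50; max(0, 44 - 50) = 0.
Villager 4: others sum to 46; max(0, 44 - 46) = 0.
Total collected = 6 + 13 + 0 + 0 = 19.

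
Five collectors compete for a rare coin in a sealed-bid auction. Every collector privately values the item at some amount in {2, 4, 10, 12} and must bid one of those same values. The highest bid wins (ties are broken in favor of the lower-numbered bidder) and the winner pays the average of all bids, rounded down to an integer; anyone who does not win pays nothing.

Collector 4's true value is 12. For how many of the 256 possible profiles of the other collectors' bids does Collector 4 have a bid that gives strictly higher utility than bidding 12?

9

Others bid (2, 2, 2, 2): truth gives 8; bid 4 gives 10 > 8. Violating.
Others bid (2, 2, 2, 4): truth gives 8; bid 4 gives 10 > 8. Violating.
Others bid (2, 2, 4, 10): truth gives 6; bid 10 gives 7 > 6. Violating.
Others bid (2, 4, 2, 10): truth gives 6; bid 10 gives 7 > 6. Violating.
Others bid (2, 2, 2, 10): truth gives 7; no alternative beats it.
Others bid (2, 2, 2, 12): truth gives 6; no alternative beats it.
(Checking all 256 profiles: 9 have a profitable deviation, 247 do not.)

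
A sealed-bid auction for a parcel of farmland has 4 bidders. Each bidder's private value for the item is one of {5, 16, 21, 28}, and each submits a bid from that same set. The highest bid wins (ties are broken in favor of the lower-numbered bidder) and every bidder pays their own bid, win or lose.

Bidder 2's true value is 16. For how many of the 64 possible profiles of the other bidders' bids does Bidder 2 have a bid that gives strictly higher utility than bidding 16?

60

Others bid (5, 5, 21): truth gives -16; bid 5 gives -5 > -16. Violating.
Others bid (5, 5, 28): truth gives -16; bid 5 gives -5 > -16. Violating.
Others bid (5, 16, 21): truth gives -16; bid 5 gives -5 > -16. Violating.
Others bid (5, 16, 28): truth gives -16; bid 5 gives -5 > -16. Violating.
Others bid (5, 5, 5): truth gives 0; no alternative beats it.
Others bid (5, 5, 16): truth gives 0; no alternative beats it.
(Checking all 64 profiles: 60 have a profitable deviation, 4 do not.)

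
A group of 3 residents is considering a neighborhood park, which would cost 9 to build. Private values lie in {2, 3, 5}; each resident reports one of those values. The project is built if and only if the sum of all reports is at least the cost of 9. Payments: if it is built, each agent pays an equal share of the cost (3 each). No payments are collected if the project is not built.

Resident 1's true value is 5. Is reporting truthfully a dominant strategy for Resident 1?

Yes

Check each profile of the others' reports and compare truth against every alternative report.
Others report (2, 2): truth gives 2, best alternative gives 0.
Others report (2, 3): truth gives 2, best alternative gives 0.
Others report (3, 2): truth gives 2, best alternative gives 0.
Others report (2, 5): truth gives 2, best alternative gives 2.
Others report (3, 3): truth gives 2, best alternative gives 2.
Others report (3, 5): truth gives 2, best alternative gives 2.
(Remaining 3 profiles checked similarly; truth is weakly best in each.)
In every case the truthful report is at least as good as any alternative, so it is a dominant strategy.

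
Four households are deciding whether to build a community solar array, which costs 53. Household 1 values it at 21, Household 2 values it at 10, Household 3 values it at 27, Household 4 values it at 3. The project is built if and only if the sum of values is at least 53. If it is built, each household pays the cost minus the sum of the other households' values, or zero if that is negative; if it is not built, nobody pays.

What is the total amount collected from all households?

Total value 61 ≥ cost 53, so it is built.
Household 1: others sum to 40; max(0, 53 - 40) = 13.
Household 2: others sum to 51; max(0, 53 - 51) = 2.
Household 3: others sum to 34; max(0, 53 - 34) = 19.
Household 4: others sum to 58; max(0, 53 - 58) = 0.
Total collected = 13 + 2 + 19 + 0 = 34.

34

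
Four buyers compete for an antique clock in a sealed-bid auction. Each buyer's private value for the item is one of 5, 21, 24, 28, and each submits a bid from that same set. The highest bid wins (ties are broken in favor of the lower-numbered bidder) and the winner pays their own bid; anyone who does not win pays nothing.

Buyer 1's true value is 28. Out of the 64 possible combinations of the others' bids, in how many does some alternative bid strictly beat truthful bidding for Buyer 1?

27

Others bid (5, 5, 5): truth gives 0; bid 5 gives 23 > 0. Violating.
Others bid (5, 5, 21): truth gives 0; bid 21 gives 7 > 0. Violating.
Others bid (5, 5, 24): truth gives 0; bid 24 gives 4 > 0. Violating.
Others bid (5, 21, 5): truth gives 0; bid 21 gives 7 > 0. Violating.
Others bid (5, 5, 28): truth gives 0; no alternative beats it.
Others bid (5, 21, 28): truth gives 0; no alternative beats it.
(Checking all 64 profiles: 27 have a profitable deviation, 37 do not.)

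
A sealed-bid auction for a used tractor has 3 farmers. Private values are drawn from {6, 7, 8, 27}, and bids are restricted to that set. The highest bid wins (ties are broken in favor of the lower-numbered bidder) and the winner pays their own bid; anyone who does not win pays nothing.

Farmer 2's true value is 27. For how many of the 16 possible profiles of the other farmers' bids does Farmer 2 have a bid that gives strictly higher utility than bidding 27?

Others bid (6, 6): truth gives 0; bid 7 gives 20 > 0. Violating.
Others bid (6, 7): truth gives 0; bid 7 gives 20 > 0. Violating.
Others bid (6, 8): truth gives 0; bid 8 gives 19 > 0. Violating.
Others bid (7, 6): truth gives 0; bid 8 gives 19 > 0. Violating.
Others bid (6, 27): truth gives 0; no alternative beats it.
Others bid (7, 27): truth gives 0; no alternative beats it.
(Checking all 16 profiles: 6 have a profitable deviation, 10 do not.)

6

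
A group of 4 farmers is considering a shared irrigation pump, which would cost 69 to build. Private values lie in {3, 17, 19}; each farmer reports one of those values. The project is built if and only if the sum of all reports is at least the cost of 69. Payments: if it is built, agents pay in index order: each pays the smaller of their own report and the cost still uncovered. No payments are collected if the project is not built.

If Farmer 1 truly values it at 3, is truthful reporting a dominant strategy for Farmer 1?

Check each profile of the others' reports and compare truth against every alternative report.
Others report (17, 17, 19): truth gives 0, best alternative gives -14.
Others report (17, 19, 17): truth gives 0, best alternative gives -14.
Others report (17, 19, 19): truth gives 0, best alternative gives -14.
Others report (19, 17, 17): truth gives 0, best alternative gives -14.
Others report (19, 17, 19): truth gives 0, best alternative gives -14.
Others report (19, 19, 17): truth gives 0, best alternative gives -14.
(Remaining 21 profiles checked similarly; truth is weakly best in each.)
In every case the truthful report is at least as good as any alternative, so it is a dominant strategy.

Yes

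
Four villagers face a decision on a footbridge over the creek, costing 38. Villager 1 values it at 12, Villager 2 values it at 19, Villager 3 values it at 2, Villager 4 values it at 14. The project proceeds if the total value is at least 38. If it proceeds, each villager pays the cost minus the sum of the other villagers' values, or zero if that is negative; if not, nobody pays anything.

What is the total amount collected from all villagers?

18

Total value 47 ≥ cost 38, so it is built.
Villager 1: others sum to 35; max(0, 38 - 35) = 3.
Villager 2: others sum to 28; max(0, 38 - 28) = 10.
Villager 3: others sum to 45; max(0, 38 - 45) = 0.
Villager 4: others sum to 33; max(0, 38 - 33) = 5.
Total collected = 3 + 10 + 0 + 5 = 18.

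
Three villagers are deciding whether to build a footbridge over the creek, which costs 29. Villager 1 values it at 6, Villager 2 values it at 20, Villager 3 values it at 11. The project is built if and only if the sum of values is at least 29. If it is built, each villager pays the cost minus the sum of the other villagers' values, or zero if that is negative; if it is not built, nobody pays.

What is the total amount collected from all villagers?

Total value 37 ≥ cost 29, so it is built.
Villager 1: others sum to 31; max(0, 29 - 31) = 0.
Villager 2: others sum to 17; max(0, 29 - 17) = 12.
Villager 3: others sum to 26; max(0, 29 - 26) = 3.
Total collected = 0 + 12 + 3 = 15.

15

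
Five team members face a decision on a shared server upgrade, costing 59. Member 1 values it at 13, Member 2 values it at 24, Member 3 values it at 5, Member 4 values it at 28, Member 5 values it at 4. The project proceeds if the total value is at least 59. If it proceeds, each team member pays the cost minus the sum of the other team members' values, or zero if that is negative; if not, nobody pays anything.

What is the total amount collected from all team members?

22

Total value 74 ≥ cost 59, so it is built.
Member 1: others sum to 61; max(0, 59 - 61) = 0.
Member 2: others sum to 50; max(0, 59 - 50) = 9.
Member 3: others sum to 69; max(0, 59 - 69) = 0.
Member 4: others sum to 46; max(0, 59 - 46) = 13.
Member 5: others sum to 70; max(0, 59 - 70) = 0.
Total collected = 0 + 9 + 0 + 13 + 0 = 22.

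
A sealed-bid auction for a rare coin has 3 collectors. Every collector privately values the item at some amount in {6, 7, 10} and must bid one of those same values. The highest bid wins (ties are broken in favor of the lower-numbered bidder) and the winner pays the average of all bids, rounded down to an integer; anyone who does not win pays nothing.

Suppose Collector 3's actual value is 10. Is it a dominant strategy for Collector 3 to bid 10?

Consider the case where Collector 1 bids 6 and Collector 2 bids 6.
Truthful bid 10: wins, pays 7, utility 10 - 7 = 3.
Bid 7 instead: wins, pays 6, utility 10 - 6 = 4.
Since 4 > 3, bidding 7 is strictly better here, so truthful bidding is not dominant.

No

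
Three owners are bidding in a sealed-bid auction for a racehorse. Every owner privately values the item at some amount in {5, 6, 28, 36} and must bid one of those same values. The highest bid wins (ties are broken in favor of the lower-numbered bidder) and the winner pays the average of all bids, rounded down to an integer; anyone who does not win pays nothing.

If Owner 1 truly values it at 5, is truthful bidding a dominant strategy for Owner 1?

Yes

Check each profile of the others' bids and compare truth against every alternative bid.
Others bid (6, 6): truth gives 0, best alternative gives -1.
Others bid (5, 5): truth gives 0, best alternative gives 0.
Others bid (5, 6): truth gives 0, best alternative gives 0.
Others bid (5, 28): truth gives 0, best alternative gives 0.
Others bid (5, 36): truth gives 0, best alternative gives 0.
Others bid (6, 5): truth gives 0, best alternative gives 0.
(Remaining 10 profiles checked similarly; truth is weakly best in each.)
In every case the truthful bid is at least as good as any alternative, so it is a dominant strategy.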